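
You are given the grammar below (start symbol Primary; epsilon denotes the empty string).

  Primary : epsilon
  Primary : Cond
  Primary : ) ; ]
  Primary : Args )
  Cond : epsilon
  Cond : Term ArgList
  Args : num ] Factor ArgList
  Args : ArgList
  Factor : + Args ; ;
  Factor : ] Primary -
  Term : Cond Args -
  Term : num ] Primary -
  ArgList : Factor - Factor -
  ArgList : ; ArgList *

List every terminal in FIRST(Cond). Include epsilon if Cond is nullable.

Cond : epsilon contributes epsilon.
From Cond : Term ArgList: add FIRST(Term) = { +, ;, ], num }.
Union: FIRST(Cond) = { +, ;, ], num, epsilon }.

{ +, ;, ], num, epsilon }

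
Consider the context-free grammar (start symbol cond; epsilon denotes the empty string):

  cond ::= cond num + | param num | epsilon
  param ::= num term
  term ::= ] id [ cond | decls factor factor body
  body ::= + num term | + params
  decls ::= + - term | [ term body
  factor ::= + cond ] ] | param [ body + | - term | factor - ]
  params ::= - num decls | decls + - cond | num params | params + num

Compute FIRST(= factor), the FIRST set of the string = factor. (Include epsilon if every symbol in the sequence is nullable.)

{ = }

= is a terminal; add {=} and stop.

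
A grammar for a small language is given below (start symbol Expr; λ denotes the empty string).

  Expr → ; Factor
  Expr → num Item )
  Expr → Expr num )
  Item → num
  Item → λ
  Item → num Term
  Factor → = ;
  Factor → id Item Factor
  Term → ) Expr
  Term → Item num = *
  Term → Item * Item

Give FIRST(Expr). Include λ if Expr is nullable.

{ ;, num }

Expr → ; Factor contributes {;}.
Expr → num Item ) contributes {num}.
From Expr → Expr num ): add FIRST(Expr) = { ;, num }.
Union: FIRST(Expr) = { ;, num }.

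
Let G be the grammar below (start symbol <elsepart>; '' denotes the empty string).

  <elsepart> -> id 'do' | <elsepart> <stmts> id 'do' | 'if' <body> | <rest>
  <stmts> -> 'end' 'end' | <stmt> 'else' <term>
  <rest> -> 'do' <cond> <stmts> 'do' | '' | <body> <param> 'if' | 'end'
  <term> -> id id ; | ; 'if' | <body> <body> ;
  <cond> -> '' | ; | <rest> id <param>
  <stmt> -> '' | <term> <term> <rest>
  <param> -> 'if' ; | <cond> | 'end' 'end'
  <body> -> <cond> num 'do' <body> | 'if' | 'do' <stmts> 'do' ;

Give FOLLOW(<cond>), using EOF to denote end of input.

In <rest> -> 'do' <cond> <stmts> 'do': add FIRST(<stmts> 'do') = { 'do', 'else', 'end', 'if', ;, id, num }.
In <param> -> <cond>: <cond> is at the end, add FOLLOW(<param>) = { 'do', 'else', 'end', 'if', ;, id, num }.
In <body> -> <cond> num 'do' <body>: add FIRST(num 'do' <body>) = { num }.
Union: FOLLOW(<cond>) = { 'do', 'else', 'end', 'if', ;, id, num }.

{ 'do', 'else', 'end', 'if', ;, id, num }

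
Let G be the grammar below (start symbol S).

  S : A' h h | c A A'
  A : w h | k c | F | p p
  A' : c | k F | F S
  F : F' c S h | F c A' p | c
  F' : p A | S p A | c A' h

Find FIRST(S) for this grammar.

{ c, k, p }

From S : A' h h: add FIRST(A') = { c, k, p }.
S : c A A' contributes {c}.
Union: FIRST(S) = { c, k, p }.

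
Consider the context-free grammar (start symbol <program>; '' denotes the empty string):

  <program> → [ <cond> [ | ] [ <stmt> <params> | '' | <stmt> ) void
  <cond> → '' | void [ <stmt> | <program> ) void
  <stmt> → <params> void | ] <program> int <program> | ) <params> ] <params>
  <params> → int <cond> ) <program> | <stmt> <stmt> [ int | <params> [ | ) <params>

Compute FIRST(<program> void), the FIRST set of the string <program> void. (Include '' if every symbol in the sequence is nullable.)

{ ), [, ], int, void }

Add FIRST(<program>)\{''} = { ), [, ], int }; <program> is nullable, continue.
void is a terminal; add {void} and stop.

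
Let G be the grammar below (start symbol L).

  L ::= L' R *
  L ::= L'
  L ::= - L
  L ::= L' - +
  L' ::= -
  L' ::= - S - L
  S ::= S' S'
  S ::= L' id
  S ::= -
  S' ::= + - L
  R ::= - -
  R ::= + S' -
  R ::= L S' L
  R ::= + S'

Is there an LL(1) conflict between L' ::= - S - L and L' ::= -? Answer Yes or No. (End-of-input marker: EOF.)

Yes

FIRST(- S - L) = { - } and FIRST(-) = { - }.
Both contain -, so the two alternatives are not disjoint — LL(1) conflict.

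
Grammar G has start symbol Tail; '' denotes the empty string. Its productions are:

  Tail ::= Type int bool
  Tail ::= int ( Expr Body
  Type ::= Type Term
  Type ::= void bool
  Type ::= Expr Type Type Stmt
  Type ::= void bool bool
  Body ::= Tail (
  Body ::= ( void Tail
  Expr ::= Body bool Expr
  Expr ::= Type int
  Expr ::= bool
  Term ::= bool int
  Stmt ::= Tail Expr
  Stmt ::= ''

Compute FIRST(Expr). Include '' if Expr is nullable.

{ (, bool, int, void }

From Expr ::= Body bool Expr: add FIRST(Body) = { (, bool, int, void }.
From Expr ::= Type int: add FIRST(Type) = { (, bool, int, void }.
Expr ::= bool contributes {bool}.
Union: FIRST(Expr) = { (, bool, int, void }.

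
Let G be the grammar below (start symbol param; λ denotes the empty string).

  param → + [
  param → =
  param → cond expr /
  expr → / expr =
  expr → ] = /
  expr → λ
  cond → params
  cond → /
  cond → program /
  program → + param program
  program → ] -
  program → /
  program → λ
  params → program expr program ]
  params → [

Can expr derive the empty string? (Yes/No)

Yes

expr has an λ-production, so expr ⇒ λ.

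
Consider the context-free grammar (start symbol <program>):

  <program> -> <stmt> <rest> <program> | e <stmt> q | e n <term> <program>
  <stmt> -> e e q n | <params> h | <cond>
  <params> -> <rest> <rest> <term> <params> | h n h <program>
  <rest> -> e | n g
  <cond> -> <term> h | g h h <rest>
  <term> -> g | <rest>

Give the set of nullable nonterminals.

No nonterminal has an empty production or an RHS whose symbols are all nullable.

{ } (none)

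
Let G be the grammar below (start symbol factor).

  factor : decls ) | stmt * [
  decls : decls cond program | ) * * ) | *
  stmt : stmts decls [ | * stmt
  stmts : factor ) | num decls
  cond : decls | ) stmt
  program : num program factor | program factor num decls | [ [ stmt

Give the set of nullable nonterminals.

No nonterminal has an empty production or an RHS whose symbols are all nullable.

{ } (none)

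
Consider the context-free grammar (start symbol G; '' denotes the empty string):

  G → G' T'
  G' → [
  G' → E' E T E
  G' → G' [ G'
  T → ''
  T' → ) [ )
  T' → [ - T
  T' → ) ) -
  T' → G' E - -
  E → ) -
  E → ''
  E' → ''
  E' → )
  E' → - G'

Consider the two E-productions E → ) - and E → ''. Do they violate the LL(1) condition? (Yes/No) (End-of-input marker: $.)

Yes

FIRST() -) = { ) } and FIRST('') = { '' }.
The second alternative is nullable and FOLLOW(E) = { ), -, [ } shares ) with FIRST of the first — conflict.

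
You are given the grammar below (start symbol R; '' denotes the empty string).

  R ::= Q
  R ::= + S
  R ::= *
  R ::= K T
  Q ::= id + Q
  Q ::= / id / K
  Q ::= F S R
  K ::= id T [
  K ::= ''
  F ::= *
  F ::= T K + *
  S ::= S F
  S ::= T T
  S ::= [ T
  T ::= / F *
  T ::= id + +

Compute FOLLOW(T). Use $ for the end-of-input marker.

In R ::= K T: T is at the end, add FOLLOW(R) = { $ }.
In K ::= id T [: add FIRST([) = { [ }.
In F ::= T K + *: add FIRST(K + *) = { +, id }.
In S ::= T T: add FIRST(T) = { /, id }.
In S ::= T T: T is at the end, add FOLLOW(S) = { $, *, +, /, id }.
In S ::= [ T: T is at the end, add FOLLOW(S) = { $, *, +, /, id }.
Union: FOLLOW(T) = { $, *, +, /, [, id }.

{ $, *, +, /, [, id }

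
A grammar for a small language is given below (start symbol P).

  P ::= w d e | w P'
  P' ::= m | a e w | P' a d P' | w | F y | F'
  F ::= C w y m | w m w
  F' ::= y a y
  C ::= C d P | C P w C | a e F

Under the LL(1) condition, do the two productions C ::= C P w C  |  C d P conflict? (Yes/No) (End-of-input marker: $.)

FIRST(C P w C) = { a } and FIRST(C d P) = { a }.
Both contain a, so the two alternatives are not disjoint — LL(1) conflict.

Yes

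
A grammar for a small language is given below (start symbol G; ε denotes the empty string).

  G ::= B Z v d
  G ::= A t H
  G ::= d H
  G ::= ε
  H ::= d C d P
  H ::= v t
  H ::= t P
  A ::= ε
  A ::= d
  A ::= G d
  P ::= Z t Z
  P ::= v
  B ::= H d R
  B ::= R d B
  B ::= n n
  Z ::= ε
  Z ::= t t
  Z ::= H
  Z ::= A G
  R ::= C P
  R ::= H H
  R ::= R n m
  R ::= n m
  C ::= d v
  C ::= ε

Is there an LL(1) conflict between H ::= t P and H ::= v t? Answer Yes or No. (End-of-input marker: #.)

FIRST(t P) = { t } and FIRST(v t) = { v }.
The FIRST sets are disjoint and neither alternative is nullable — no conflict.

No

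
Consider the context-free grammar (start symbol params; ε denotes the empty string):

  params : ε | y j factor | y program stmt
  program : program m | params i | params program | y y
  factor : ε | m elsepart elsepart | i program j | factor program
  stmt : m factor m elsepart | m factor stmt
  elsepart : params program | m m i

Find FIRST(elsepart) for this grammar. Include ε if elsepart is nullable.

From elsepart : params program: params nullable, take FIRST(params) ∪ FIRST(program) = { i, y }.
elsepart : m m i contributes {m}.
Union: FIRST(elsepart) = { i, m, y }.

{ i, m, y }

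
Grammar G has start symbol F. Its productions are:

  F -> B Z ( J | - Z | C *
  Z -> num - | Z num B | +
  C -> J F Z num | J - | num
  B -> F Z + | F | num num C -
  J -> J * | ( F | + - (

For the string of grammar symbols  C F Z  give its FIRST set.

{ (, +, num }

Add FIRST(C) = { (, +, num }; C is not nullable, stop.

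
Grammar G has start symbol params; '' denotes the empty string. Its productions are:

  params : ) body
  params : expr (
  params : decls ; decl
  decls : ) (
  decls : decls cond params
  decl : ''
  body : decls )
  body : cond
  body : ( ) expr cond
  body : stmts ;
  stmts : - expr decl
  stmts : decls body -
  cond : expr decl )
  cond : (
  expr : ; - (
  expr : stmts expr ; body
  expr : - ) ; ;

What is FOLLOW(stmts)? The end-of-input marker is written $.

{ ), -, ; }

In body : stmts ;: add FIRST(;) = { ; }.
In expr : stmts expr ; body: add FIRST(expr ; body) = { ), -, ; }.
Union: FOLLOW(stmts) = { ), -, ; }.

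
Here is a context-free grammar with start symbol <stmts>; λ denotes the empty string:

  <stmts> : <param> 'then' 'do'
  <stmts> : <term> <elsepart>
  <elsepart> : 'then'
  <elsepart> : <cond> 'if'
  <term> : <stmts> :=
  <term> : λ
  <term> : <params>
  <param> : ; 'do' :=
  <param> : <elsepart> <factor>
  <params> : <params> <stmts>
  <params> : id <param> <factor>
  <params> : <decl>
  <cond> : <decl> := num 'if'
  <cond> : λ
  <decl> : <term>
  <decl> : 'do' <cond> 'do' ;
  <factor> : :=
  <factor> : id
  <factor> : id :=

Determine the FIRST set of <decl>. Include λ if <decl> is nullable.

{ 'do', 'if', 'then', :=, ;, id, λ }

From <decl> : <term>: add FIRST(<term>) = { 'do', 'if', 'then', :=, ;, id, λ } (including λ since <term> is nullable).
<decl> : 'do' <cond> 'do' ; contributes {'do'}.
Union: FIRST(<decl>) = { 'do', 'if', 'then', :=, ;, id, λ }.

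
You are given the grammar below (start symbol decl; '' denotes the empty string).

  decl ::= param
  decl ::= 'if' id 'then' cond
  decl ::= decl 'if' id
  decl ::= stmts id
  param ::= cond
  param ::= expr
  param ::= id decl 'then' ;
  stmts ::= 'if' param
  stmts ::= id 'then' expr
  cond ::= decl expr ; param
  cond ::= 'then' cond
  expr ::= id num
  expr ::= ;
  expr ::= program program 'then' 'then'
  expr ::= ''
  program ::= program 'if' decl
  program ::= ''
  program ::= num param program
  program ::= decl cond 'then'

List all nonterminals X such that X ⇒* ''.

{ decl, expr, param, program }

Directly nullable (have an ''-production): expr, program.
decl ::= param with every symbol nullable, so decl is nullable.
param ::= expr with every symbol nullable, so param is nullable.
No other nonterminal has a production whose RHS symbols are all nullable.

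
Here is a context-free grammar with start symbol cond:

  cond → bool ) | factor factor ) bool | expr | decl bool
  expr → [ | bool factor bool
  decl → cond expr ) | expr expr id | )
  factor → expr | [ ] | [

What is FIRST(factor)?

From factor → expr: add FIRST(expr) = { [, bool }.
factor → [ ] contributes {[}.
factor → [ contributes {[}.
Union: FIRST(factor) = { [, bool }.

{ [, bool }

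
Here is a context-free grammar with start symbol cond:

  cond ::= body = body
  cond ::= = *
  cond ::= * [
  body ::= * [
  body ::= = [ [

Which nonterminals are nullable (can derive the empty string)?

No nonterminal has an empty production or an RHS whose symbols are all nullable.

{ } (none)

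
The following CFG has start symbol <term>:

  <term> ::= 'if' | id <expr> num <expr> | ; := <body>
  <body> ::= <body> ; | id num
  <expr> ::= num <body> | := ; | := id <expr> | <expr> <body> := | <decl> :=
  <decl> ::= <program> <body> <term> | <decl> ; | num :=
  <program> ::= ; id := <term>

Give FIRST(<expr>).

<expr> ::= num <body> contributes {num}.
<expr> ::= := ; contributes {:=}.
<expr> ::= := id <expr> contributes {:=}.
From <expr> ::= <expr> <body> :=: add FIRST(<expr>) = { :=, ;, num }.
From <expr> ::= <decl> :=: add FIRST(<decl>) = { ;, num }.
Union: FIRST(<expr>) = { :=, ;, num }.

{ :=, ;, num }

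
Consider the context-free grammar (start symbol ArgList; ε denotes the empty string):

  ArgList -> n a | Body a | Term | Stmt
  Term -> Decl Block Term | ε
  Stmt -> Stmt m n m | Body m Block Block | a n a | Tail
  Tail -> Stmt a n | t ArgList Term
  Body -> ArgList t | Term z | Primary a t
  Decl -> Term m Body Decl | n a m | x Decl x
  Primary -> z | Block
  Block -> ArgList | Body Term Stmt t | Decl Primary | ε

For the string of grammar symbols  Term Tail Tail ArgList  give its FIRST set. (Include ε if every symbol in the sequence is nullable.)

Add FIRST(Term)\{ε} = { m, n, x }; Term is nullable, continue.
Add FIRST(Tail) = { a, m, n, t, x, z }; Tail is not nullable, stop.

{ a, m, n, t, x, z }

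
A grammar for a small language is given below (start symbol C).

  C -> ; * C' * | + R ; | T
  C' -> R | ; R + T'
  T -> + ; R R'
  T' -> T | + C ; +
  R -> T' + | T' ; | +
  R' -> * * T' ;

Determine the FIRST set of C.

C -> ; * C' * contributes {;}.
C -> + R ; contributes {+}.
From C -> T: add FIRST(T) = { + }.
Union: FIRST(C) = { +, ; }.

{ +, ; }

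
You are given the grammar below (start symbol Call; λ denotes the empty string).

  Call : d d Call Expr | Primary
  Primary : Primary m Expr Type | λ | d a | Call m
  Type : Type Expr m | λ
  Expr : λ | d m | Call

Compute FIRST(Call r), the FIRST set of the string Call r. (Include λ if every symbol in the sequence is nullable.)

{ d, m, r }

Add FIRST(Call)\{λ} = { d, m }; Call is nullable, continue.
r is a terminal; add {r} and stop.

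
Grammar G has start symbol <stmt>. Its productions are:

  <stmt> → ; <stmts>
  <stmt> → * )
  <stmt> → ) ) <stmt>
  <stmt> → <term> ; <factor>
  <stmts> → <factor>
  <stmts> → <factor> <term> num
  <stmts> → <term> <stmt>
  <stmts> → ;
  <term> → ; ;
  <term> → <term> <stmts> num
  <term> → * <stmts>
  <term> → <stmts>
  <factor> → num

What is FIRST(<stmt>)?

<stmt> → ; <stmts> contributes {;}.
<stmt> → * ) contributes {*}.
<stmt> → ) ) <stmt> contributes {)}.
From <stmt> → <term> ; <factor>: add FIRST(<term>) = { *, ;, num }.
Union: FIRST(<stmt>) = { ), *, ;, num }.

{ ), *, ;, num }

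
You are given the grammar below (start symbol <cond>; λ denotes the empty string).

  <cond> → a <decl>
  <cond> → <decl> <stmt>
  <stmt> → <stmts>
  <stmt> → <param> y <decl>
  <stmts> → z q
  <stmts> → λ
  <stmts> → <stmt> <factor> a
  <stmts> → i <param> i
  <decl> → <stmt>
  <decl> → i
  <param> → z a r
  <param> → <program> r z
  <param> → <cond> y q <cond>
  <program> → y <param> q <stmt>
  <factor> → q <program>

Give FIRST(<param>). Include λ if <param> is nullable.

<param> → z a r contributes {z}.
From <param> → <program> r z: add FIRST(<program>) = { y }.
From <param> → <cond> y q <cond>: <cond> nullable, take FIRST(<cond>) ∪ {y} = { a, i, q, y, z }.
Union: FIRST(<param>) = { a, i, q, y, z }.

{ a, i, q, y, z }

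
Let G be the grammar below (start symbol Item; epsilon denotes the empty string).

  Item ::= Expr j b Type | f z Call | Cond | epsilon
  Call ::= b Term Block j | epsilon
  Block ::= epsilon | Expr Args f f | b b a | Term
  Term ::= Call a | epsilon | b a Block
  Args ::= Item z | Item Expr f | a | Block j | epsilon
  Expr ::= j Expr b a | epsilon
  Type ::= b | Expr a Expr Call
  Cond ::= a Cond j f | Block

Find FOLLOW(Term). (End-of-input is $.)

In Call ::= b Term Block j: add FIRST(Block j) = { a, b, f, j, z }.
In Block ::= Term: Term is at the end, add FOLLOW(Block) = { $, a, b, f, j, z }.
Union: FOLLOW(Term) = { $, a, b, f, j, z }.

{ $, a, b, f, j, z }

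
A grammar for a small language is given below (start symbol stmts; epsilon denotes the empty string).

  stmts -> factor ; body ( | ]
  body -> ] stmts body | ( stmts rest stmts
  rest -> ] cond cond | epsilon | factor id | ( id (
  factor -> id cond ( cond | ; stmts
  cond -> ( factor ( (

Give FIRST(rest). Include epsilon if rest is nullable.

rest -> ] cond cond contributes {]}.
rest -> epsilon contributes epsilon.
From rest -> factor id: add FIRST(factor) = { ;, id }.
rest -> ( id ( contributes {(}.
Union: FIRST(rest) = { (, ;, ], id, epsilon }.

{ (, ;, ], id, epsilon }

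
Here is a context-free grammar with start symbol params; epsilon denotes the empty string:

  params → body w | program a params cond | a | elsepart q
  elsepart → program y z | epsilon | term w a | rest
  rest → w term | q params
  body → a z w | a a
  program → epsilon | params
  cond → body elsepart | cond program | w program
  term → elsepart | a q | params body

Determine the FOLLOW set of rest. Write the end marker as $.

{ $, a, q, w, y }

In elsepart → rest: rest is at the end, add FOLLOW(elsepart) = { $, a, q, w, y }.
Union: FOLLOW(rest) = { $, a, q, w, y }.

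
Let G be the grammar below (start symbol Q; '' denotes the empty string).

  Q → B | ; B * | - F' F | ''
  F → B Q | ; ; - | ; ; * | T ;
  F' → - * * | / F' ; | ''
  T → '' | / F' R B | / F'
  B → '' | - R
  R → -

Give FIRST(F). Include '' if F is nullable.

{ -, /, ;, '' }

From F → B Q: B, Q nullable, take FIRST(B) ∪ FIRST(Q) = { -, ; }; also '' since the whole RHS is nullable.
F → ; ; - contributes {;}.
F → ; ; * contributes {;}.
From F → T ;: T nullable, take FIRST(T) ∪ {;} = { /, ; }.
Union: FIRST(F) = { -, /, ;, '' }.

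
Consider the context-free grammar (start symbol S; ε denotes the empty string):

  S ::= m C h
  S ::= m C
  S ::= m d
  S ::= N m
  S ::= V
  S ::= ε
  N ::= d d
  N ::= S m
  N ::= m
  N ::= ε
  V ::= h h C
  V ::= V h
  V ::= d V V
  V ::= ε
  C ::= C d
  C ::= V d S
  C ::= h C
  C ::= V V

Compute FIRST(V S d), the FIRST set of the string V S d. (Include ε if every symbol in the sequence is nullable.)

Add FIRST(V)\{ε} = { d, h }; V is nullable, continue.
Add FIRST(S)\{ε} = { d, h, m }; S is nullable, continue.
d is a terminal; add {d} and stop.

{ d, h, m }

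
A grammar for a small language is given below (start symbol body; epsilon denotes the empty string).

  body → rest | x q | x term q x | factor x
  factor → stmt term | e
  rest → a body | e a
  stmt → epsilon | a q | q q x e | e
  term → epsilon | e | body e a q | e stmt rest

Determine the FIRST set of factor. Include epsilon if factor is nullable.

From factor → stmt term: stmt, term nullable, take FIRST(stmt) ∪ FIRST(term) = { a, e, q, x }; also epsilon since the whole RHS is nullable.
factor → e contributes {e}.
Union: FIRST(factor) = { a, e, q, x, epsilon }.

{ a, e, q, x, epsilon }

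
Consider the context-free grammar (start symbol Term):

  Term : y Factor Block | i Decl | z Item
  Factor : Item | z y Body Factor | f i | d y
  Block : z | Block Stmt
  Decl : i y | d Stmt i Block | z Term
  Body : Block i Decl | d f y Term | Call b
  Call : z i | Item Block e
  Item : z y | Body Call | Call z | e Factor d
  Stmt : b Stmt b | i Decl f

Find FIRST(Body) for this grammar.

{ d, e, z }

From Body : Block i Decl: add FIRST(Block) = { z }.
Body : d f y Term contributes {d}.
From Body : Call b: add FIRST(Call) = { d, e, z }.
Union: FIRST(Body) = { d, e, z }.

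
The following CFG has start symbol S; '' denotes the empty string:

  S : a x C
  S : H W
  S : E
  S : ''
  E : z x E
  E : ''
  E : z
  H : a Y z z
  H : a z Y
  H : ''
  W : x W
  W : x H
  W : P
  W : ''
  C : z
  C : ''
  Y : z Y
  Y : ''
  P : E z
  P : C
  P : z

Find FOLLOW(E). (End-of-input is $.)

In S : E: E is at the end, add FOLLOW(S) = { $ }.
In E : z x E: E is at the end, add FOLLOW(E) = { $, z }.
In P : E z: add FIRST(z) = { z }.
Union: FOLLOW(E) = { $, z }.

{ $, z }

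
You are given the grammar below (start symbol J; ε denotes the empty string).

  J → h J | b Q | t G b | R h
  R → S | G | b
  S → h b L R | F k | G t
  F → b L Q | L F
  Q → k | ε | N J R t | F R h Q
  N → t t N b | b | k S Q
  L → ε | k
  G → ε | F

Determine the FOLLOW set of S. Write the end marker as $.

In R → S: S is at the end, add FOLLOW(R) = { b, h, k, t }.
In N → k S Q: add FIRST(Q)\{ε} = { b, k, t }.
  Since Q is nullable, also add FOLLOW(N) = { b, h, k, t }.
Union: FOLLOW(S) = { b, h, k, t }.

{ b, h, k, t }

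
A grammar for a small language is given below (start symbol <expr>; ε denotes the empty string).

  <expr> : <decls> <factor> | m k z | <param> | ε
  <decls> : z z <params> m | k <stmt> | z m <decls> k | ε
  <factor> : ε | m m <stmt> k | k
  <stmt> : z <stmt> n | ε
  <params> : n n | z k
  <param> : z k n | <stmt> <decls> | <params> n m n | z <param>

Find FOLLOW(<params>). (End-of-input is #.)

{ m, n }

In <decls> : z z <params> m: add FIRST(m) = { m }.
In <param> : <params> n m n: add FIRST(n m n) = { n }.
Union: FOLLOW(<params>) = { m, n }.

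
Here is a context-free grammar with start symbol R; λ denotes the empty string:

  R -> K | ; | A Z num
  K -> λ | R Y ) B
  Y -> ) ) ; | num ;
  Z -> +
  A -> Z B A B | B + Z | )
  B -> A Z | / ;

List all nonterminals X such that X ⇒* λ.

{ K, R }

Directly nullable (have an λ-production): K.
R -> K with every symbol nullable, so R is nullable.
No other nonterminal has a production whose RHS symbols are all nullable.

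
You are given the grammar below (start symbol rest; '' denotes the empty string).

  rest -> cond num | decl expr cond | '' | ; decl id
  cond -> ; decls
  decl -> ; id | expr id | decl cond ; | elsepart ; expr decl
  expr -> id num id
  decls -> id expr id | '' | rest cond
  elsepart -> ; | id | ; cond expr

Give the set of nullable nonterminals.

{ decls, rest }

Directly nullable (have an ''-production): rest, decls.
No other nonterminal has a production whose RHS symbols are all nullable.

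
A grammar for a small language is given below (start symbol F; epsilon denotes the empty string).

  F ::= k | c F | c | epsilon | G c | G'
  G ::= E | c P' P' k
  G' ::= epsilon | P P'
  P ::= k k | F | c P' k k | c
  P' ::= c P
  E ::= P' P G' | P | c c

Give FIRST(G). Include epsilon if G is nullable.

{ c, k, epsilon }

From G ::= E: add FIRST(E) = { c, k, epsilon } (including epsilon since E is nullable).
G ::= c P' P' k contributes {c}.
Union: FIRST(G) = { c, k, epsilon }.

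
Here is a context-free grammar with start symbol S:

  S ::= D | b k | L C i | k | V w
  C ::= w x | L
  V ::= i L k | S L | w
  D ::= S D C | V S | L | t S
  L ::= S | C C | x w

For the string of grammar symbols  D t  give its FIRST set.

{ b, i, k, t, w, x }

Add FIRST(D) = { b, i, k, t, w, x }; D is not nullable, stop.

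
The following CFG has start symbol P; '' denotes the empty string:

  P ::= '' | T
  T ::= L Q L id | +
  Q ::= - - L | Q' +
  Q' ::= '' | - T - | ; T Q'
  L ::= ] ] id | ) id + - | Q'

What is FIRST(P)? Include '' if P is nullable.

P ::= '' contributes ''.
From P ::= T: add FIRST(T) = { ), +, -, ;, ] }.
Union: FIRST(P) = { ), +, -, ;, ], '' }.

{ ), +, -, ;, ], '' }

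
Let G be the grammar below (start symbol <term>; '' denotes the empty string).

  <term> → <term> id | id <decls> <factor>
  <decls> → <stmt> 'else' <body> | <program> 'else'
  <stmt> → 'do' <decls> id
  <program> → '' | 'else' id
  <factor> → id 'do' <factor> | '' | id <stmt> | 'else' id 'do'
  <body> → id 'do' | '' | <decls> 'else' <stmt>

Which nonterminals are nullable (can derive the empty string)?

Directly nullable (have an ''-production): <program>, <factor>, <body>.
No other nonterminal has a production whose RHS symbols are all nullable.

{ <body>, <factor>, <program> }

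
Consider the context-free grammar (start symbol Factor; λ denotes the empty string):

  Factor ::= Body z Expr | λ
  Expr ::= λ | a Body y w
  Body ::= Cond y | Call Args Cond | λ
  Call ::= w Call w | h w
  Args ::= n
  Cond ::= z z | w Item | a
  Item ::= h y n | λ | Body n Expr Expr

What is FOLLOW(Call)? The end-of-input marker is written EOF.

In Body ::= Call Args Cond: add FIRST(Args Cond) = { n }.
In Call ::= w Call w: add FIRST(w) = { w }.
Union: FOLLOW(Call) = { n, w }.

{ n, w }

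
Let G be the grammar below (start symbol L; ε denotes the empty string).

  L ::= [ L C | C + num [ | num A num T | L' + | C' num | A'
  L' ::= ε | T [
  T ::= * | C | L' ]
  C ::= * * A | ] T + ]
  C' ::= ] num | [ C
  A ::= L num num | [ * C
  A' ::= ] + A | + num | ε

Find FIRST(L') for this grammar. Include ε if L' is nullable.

{ *, ], ε }

L' ::= ε contributes ε.
From L' ::= T [: add FIRST(T) = { *, ] }.
Union: FIRST(L') = { *, ], ε }.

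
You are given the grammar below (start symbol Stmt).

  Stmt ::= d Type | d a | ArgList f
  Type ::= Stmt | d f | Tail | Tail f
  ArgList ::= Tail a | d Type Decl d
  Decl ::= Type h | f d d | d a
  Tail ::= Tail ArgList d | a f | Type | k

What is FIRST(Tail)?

From Tail ::= Tail ArgList d: add FIRST(Tail) = { a, d, k }.
Tail ::= a f contributes {a}.
From Tail ::= Type: add FIRST(Type) = { a, d, k }.
Tail ::= k contributes {k}.
Union: FIRST(Tail) = { a, d, k }.

{ a, d, k }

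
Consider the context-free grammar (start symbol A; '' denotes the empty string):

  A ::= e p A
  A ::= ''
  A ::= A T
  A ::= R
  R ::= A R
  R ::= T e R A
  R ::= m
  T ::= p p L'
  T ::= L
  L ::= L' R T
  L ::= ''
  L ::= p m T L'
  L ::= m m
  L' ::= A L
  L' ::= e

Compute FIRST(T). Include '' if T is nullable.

{ e, m, p, '' }

T ::= p p L' contributes {p}.
From T ::= L: add FIRST(L) = { e, m, p, '' } (including '' since L is nullable).
Union: FIRST(T) = { e, m, p, '' }.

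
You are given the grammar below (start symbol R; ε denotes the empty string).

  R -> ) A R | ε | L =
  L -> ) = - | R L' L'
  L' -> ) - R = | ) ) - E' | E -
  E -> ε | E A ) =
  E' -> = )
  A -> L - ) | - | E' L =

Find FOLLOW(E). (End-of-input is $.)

{ ), -, = }

In L' -> E -: add FIRST(-) = { - }.
In E -> E A ) =: add FIRST(A ) =) = { ), -, = }.
Union: FOLLOW(E) = { ), -, = }.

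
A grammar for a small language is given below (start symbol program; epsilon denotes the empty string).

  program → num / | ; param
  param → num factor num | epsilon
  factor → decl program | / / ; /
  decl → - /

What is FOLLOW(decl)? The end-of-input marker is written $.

{ ;, num }

In factor → decl program: add FIRST(program) = { ;, num }.
Union: FOLLOW(decl) = { ;, num }.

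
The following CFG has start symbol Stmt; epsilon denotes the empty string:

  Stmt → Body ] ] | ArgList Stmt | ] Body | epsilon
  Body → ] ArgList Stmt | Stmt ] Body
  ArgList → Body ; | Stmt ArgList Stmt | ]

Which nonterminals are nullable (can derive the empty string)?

Directly nullable (have an epsilon-production): Stmt.
No other nonterminal has a production whose RHS symbols are all nullable.

{ Stmt }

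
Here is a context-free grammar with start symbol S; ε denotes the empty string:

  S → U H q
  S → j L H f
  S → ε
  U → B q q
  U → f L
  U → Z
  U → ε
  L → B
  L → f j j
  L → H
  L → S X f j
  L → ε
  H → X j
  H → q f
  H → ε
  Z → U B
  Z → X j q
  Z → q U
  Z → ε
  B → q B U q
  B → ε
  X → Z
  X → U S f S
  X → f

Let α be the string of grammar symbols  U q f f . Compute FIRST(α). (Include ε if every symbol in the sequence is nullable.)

Add FIRST(U)\{ε} = { f, j, q }; U is nullable, continue.
q is a terminal; add {q} and stop.

{ f, j, q }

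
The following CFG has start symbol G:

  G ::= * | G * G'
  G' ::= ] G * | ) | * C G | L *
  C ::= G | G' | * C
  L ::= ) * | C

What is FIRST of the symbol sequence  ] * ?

{ ] }

] is a terminal; add {]} and stop.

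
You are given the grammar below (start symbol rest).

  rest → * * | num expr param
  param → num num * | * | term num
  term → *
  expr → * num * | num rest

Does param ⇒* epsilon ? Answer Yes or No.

No

No nonterminal in this grammar is nullable.
No production of param has an RHS whose symbols are all nullable, so param is not nullable.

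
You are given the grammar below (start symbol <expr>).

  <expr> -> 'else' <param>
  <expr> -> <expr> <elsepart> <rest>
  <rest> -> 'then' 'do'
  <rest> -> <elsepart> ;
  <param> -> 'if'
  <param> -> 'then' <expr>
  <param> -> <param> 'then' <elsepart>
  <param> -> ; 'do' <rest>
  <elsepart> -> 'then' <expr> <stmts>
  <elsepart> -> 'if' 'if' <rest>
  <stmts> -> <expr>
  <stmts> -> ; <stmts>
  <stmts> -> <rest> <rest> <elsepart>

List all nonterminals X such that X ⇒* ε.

No nonterminal has an empty production or an RHS whose symbols are all nullable.

{ } (none)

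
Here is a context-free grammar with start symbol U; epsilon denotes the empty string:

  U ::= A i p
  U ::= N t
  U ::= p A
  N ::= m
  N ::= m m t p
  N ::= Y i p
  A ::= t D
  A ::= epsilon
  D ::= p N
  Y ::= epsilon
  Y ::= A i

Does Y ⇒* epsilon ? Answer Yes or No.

Yes

Y has an epsilon-production, so Y ⇒ epsilon.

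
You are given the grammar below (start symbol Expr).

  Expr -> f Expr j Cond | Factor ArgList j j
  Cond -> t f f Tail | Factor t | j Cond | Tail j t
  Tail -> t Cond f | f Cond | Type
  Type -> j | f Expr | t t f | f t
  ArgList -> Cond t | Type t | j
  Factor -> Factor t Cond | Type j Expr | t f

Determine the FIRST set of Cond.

Cond -> t f f Tail contributes {t}.
From Cond -> Factor t: add FIRST(Factor) = { f, j, t }.
Cond -> j Cond contributes {j}.
From Cond -> Tail j t: add FIRST(Tail) = { f, j, t }.
Union: FIRST(Cond) = { f, j, t }.

{ f, j, t }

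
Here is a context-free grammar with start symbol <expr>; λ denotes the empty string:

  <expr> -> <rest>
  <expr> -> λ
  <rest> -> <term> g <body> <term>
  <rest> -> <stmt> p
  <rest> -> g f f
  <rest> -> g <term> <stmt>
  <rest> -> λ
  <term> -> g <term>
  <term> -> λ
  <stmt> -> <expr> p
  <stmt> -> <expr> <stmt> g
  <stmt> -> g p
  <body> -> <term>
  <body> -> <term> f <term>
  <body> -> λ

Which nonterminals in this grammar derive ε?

Directly nullable (have an λ-production): <expr>, <rest>, <term>, <body>.
No other nonterminal has a production whose RHS symbols are all nullable.

{ <body>, <expr>, <rest>, <term> }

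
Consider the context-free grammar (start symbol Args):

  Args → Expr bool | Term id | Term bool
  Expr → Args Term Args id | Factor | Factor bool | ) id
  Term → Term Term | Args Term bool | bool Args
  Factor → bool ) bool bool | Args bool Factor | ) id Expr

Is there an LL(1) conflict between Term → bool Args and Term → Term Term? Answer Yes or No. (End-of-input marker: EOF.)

FIRST(bool Args) = { bool } and FIRST(Term Term) = { ), bool }.
Both contain bool, so the two alternatives are not disjoint — LL(1) conflict.

Yes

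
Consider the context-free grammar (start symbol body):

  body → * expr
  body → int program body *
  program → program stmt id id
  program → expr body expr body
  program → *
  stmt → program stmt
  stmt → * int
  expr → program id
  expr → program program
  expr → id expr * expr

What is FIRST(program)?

From program → program stmt id id: add FIRST(program) = { *, id }.
From program → expr body expr body: add FIRST(expr) = { *, id }.
program → * contributes {*}.
Union: FIRST(program) = { *, id }.

{ *, id }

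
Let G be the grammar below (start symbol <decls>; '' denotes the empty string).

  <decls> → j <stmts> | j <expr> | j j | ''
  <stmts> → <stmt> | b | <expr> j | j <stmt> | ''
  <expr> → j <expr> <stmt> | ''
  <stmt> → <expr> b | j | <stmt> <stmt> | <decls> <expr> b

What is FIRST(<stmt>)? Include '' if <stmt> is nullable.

{ b, j }

From <stmt> → <expr> b: <expr> nullable, take FIRST(<expr>) ∪ {b} = { b, j }.
<stmt> → j contributes {j}.
From <stmt> → <stmt> <stmt>: add FIRST(<stmt>) = { b, j }.
From <stmt> → <decls> <expr> b: <decls>, <expr> nullable, take FIRST(<decls>) ∪ FIRST(<expr>) ∪ {b} = { b, j }.
Union: FIRST(<stmt>) = { b, j }.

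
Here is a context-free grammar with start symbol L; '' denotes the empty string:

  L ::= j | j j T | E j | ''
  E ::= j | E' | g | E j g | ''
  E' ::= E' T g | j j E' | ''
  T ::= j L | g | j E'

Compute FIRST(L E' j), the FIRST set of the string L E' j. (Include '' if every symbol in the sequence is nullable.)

{ g, j }

Add FIRST(L)\{''} = { g, j }; L is nullable, continue.
Add FIRST(E')\{''} = { g, j }; E' is nullable, continue.
j is a terminal; add {j} and stop.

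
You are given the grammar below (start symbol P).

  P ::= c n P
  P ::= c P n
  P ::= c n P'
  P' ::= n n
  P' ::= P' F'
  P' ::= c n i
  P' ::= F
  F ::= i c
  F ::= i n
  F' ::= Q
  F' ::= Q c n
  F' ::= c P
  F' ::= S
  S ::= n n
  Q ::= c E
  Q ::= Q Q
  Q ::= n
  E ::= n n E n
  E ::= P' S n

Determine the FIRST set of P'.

P' ::= n n contributes {n}.
From P' ::= P' F': add FIRST(P') = { c, i, n }.
P' ::= c n i contributes {c}.
From P' ::= F: add FIRST(F) = { i }.
Union: FIRST(P') = { c, i, n }.

{ c, i, n }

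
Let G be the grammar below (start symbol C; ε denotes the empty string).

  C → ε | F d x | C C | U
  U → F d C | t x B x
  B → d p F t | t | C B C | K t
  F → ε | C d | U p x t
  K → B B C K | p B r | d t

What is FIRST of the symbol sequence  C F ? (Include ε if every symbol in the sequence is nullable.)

Add FIRST(C)\{ε} = { d, t }; C is nullable, continue.
Add FIRST(F)\{ε} = { d, t }; F is nullable, continue.
Every symbol is nullable, so include ε.

{ d, t, ε }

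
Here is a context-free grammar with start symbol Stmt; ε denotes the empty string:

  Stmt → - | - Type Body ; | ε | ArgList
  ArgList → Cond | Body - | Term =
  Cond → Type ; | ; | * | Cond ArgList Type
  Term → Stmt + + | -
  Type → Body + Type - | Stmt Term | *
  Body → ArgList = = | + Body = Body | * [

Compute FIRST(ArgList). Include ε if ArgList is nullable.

From ArgList → Cond: add FIRST(Cond) = { *, +, -, ; }.
From ArgList → Body -: add FIRST(Body) = { *, +, -, ; }.
From ArgList → Term =: add FIRST(Term) = { *, +, -, ; }.
Union: FIRST(ArgList) = { *, +, -, ; }.

{ *, +, -, ; }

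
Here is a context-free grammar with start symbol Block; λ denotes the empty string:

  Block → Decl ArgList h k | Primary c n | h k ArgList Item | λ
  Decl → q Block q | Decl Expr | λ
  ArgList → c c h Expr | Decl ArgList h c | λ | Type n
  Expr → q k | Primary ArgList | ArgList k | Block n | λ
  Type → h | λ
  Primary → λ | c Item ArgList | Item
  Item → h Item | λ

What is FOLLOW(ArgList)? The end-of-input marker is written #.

{ #, c, h, k, n, q }

In Block → Decl ArgList h k: add FIRST(h k) = { h }.
In Block → h k ArgList Item: add FIRST(Item)\{λ} = { h }.
  Since Item is nullable, also add FOLLOW(Block) = { #, n, q }.
In ArgList → Decl ArgList h c: add FIRST(h c) = { h }.
In Expr → Primary ArgList: ArgList is at the end, add FOLLOW(Expr) = { #, c, h, k, n, q }.
In Expr → ArgList k: add FIRST(k) = { k }.
In Primary → c Item ArgList: ArgList is at the end, add FOLLOW(Primary) = { #, c, h, k, n, q }.
Union: FOLLOW(ArgList) = { #, c, h, k, n, q }.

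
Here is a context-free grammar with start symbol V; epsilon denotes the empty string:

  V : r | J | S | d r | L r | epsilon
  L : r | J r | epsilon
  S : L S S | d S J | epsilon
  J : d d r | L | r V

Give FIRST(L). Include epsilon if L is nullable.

L : r contributes {r}.
From L : J r: J nullable, take FIRST(J) ∪ {r} = { d, r }.
L : epsilon contributes epsilon.
Union: FIRST(L) = { d, r, epsilon }.

{ d, r, epsilon }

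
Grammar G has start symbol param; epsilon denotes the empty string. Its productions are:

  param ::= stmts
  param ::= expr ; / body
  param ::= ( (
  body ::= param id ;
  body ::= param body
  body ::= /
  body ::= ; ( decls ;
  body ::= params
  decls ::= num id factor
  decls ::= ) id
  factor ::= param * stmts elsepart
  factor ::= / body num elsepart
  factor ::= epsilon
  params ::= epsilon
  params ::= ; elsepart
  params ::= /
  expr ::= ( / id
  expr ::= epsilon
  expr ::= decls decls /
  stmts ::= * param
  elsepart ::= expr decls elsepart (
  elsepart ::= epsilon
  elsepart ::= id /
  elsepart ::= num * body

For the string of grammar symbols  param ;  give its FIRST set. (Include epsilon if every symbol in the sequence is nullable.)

Add FIRST(param) = { (, ), *, ;, num }; param is not nullable, stop.

{ (, ), *, ;, num }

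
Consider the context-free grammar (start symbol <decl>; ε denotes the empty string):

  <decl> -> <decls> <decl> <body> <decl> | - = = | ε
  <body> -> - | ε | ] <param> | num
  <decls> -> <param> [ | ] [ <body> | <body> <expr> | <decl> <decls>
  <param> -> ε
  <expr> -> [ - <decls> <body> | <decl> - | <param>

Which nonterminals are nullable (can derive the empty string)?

Directly nullable (have an ε-production): <decl>, <body>, <param>.
<expr> -> <param> with every symbol nullable, so <expr> is nullable.
<decls> -> <body> <expr> with every symbol nullable, so <decls> is nullable.

{ <body>, <decl>, <decls>, <expr>, <param> }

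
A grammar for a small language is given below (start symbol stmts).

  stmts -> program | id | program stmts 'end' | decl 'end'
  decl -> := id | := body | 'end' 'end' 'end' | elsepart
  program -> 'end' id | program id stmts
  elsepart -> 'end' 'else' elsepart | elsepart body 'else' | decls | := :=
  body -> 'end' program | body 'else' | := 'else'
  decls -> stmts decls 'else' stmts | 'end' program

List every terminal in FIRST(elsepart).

{ 'end', :=, id }

elsepart -> 'end' 'else' elsepart contributes {'end'}.
From elsepart -> elsepart body 'else': add FIRST(elsepart) = { 'end', :=, id }.
From elsepart -> decls: add FIRST(decls) = { 'end', :=, id }.
elsepart -> := := contributes {:=}.
Union: FIRST(elsepart) = { 'end', :=, id }.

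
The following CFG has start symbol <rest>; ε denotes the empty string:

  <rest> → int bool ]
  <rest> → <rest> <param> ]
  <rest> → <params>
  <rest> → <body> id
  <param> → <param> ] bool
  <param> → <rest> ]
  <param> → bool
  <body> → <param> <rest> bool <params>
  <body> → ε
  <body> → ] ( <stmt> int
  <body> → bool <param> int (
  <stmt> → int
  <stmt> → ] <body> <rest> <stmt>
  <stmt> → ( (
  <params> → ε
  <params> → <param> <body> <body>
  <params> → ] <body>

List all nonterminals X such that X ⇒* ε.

{ <body>, <params>, <rest> }

Directly nullable (have an ε-production): <body>, <params>.
<rest> → <params> with every symbol nullable, so <rest> is nullable.
No other nonterminal has a production whose RHS symbols are all nullable.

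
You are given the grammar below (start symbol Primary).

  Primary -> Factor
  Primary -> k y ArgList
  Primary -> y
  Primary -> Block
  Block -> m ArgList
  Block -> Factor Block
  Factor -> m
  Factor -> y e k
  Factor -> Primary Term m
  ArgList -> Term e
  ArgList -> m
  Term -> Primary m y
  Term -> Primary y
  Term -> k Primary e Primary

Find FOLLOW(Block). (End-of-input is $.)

{ $, e, k, m, y }

In Primary -> Block: Block is at the end, add FOLLOW(Primary) = { $, e, k, m, y }.
In Block -> Factor Block: Block is at the end, add FOLLOW(Block) = { $, e, k, m, y }.
Union: FOLLOW(Block) = { $, e, k, m, y }.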